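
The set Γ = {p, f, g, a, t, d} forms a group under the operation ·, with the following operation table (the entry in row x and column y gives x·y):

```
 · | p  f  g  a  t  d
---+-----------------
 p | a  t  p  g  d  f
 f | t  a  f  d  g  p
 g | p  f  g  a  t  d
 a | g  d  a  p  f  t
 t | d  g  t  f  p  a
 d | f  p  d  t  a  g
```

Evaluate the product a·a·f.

t

a·a = p
p·f = t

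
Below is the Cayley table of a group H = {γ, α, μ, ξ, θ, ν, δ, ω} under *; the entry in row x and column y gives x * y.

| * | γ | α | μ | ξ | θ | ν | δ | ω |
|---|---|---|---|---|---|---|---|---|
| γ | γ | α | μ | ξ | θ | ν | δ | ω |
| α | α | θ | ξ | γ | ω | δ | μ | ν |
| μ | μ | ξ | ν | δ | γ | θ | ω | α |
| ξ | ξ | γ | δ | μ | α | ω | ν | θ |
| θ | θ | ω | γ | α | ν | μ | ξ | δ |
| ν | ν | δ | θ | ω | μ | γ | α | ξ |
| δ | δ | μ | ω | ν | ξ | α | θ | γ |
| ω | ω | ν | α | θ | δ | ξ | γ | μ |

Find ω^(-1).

First locate the identity: row γ matches the header, so γ is the identity.
Scan row ω for γ: ω * δ = γ. Hence ω^(-1) = δ.

δ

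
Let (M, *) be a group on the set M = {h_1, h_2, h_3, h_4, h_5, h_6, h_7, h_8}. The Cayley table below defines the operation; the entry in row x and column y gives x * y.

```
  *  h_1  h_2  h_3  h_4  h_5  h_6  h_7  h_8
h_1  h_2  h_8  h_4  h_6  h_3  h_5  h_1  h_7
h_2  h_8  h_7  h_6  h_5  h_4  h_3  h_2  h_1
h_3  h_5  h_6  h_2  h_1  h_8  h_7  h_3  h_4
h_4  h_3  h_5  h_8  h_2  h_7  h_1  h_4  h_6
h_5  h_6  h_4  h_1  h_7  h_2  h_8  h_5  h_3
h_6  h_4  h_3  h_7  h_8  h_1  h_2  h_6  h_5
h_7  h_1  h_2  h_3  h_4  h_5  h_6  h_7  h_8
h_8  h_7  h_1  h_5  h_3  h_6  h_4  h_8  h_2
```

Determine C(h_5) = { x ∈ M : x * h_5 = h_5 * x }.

Compare row h_5 with column h_5 entry by entry.
h_2 * h_5 = h_4 = h_5 * h_2, so h_2 commutes with h_5.
h_6 * h_5 = h_1 but h_5 * h_6 = h_8, so h_6 does not.
Collecting the elements that commute with h_5: C(h_5) = {h_2, h_4, h_5, h_7}.

{h_2, h_4, h_5, h_7}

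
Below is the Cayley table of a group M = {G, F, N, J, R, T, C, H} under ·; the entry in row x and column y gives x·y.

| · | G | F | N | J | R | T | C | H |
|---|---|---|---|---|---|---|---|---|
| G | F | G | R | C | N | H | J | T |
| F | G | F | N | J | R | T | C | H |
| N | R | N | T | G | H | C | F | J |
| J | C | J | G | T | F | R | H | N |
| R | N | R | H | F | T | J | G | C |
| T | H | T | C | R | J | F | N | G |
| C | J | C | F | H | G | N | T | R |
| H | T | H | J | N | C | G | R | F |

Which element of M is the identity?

The identity e satisfies e·x = x for all x, so its row in the table reproduces the column headers.
Row F reads: G, F, N, J, R, T, C, H — exactly the header order. So F is the identity.

F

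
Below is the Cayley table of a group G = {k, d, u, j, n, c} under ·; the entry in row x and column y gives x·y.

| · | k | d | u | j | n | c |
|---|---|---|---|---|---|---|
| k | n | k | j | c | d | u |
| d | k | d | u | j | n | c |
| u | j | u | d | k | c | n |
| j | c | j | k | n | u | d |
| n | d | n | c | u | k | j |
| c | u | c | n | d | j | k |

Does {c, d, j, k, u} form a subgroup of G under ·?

j·j = n, which is not in {c, d, j, k, u}.
The subset is not closed under ·, so it is not a subgroup.
(Structurally, G here is isomorphic to the cyclic group Z_6.)

No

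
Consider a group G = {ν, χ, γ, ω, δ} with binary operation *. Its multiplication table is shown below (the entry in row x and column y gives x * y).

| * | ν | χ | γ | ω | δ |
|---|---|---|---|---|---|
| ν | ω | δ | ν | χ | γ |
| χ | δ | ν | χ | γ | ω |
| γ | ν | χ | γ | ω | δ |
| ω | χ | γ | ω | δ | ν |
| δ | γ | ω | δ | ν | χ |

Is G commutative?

Yes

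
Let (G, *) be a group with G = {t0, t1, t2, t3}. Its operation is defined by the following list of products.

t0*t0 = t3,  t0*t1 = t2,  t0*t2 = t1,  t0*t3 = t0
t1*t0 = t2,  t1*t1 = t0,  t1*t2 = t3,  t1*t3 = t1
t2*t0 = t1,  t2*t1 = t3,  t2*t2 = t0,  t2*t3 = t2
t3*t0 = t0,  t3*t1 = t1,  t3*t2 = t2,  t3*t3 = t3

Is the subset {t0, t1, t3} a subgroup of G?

t1*t0 = t2, which is not in {t0, t1, t3}.
The subset is not closed under *, so it is not a subgroup.

No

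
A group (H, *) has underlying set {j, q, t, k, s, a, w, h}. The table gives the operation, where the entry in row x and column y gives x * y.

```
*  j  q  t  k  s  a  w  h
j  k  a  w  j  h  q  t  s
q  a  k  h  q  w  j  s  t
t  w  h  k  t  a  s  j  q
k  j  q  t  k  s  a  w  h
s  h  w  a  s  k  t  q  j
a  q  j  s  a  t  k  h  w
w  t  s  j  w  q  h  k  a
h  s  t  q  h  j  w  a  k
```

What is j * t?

w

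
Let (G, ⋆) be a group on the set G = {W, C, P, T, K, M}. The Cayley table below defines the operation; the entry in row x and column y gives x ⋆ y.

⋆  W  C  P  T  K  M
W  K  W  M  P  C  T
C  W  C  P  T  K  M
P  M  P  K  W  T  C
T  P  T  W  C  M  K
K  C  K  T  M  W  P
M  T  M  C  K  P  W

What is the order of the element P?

The identity element is C (its row matches the header).
P^1 = P
P^2 = P ⋆ P = K
P^3 = K ⋆ P = T
P^4 = T ⋆ P = W
P^5 = W ⋆ P = M
P^6 = M ⋆ P = C
The first power of P equal to the identity is P^6, so ord(P) = 6.

6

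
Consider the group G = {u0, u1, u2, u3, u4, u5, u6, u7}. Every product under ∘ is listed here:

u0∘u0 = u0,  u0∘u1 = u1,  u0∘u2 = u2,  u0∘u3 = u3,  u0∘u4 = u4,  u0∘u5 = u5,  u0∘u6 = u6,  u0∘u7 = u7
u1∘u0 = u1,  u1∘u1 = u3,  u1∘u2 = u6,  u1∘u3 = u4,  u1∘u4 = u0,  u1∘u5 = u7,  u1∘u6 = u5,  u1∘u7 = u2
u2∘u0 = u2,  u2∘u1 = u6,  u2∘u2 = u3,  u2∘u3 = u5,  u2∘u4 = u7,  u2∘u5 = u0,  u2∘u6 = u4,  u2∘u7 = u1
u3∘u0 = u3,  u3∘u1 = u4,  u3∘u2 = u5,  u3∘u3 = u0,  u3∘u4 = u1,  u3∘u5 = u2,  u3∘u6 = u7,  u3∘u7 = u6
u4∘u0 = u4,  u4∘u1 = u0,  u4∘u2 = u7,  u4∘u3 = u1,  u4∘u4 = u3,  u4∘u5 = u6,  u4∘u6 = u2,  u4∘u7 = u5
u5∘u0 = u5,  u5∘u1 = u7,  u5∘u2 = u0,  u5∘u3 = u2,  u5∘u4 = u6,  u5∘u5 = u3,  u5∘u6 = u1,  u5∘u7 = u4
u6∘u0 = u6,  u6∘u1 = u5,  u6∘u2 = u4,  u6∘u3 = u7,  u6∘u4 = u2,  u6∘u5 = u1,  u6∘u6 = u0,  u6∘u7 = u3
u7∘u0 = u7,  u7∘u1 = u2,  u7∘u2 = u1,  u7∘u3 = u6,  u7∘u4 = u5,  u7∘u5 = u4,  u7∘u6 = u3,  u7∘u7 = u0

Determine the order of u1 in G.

4

The identity element is u0 (its row matches the header).
u1^1 = u1
u1^2 = u1 ∘ u1 = u3
u1^3 = u3 ∘ u1 = u4
u1^4 = u4 ∘ u1 = u0
The first power of u1 equal to the identity is u1^4, so ord(u1) = 4.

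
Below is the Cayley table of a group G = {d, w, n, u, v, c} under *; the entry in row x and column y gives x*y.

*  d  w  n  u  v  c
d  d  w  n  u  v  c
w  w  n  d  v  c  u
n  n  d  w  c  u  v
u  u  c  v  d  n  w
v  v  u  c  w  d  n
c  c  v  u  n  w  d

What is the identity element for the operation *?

d

The identity e satisfies e*x = x for all x, so its row in the table reproduces the column headers.
Row d reads: d, w, n, u, v, c — exactly the header order. So d is the identity.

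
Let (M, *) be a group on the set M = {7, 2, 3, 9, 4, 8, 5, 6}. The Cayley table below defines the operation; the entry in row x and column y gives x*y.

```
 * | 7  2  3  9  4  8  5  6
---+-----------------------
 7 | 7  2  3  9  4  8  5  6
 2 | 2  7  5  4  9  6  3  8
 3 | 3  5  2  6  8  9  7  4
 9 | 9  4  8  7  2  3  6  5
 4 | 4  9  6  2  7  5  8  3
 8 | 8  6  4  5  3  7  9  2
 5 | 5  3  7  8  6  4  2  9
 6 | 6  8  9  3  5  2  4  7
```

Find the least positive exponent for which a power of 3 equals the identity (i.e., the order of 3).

The identity element is 7 (its row matches the header).
3^1 = 3
3^2 = 3*3 = 2
3^3 = 2*3 = 5
3^4 = 5*3 = 7
The first power of 3 equal to the identity is 3^4, so ord(3) = 4.

4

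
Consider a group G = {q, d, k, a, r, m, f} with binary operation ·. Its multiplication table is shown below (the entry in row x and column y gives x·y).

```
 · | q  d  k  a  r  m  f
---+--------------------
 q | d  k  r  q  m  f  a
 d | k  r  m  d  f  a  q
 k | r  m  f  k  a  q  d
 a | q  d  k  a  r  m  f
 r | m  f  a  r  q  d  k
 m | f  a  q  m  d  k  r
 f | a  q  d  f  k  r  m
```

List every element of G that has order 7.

{d, f, k, m, q, r}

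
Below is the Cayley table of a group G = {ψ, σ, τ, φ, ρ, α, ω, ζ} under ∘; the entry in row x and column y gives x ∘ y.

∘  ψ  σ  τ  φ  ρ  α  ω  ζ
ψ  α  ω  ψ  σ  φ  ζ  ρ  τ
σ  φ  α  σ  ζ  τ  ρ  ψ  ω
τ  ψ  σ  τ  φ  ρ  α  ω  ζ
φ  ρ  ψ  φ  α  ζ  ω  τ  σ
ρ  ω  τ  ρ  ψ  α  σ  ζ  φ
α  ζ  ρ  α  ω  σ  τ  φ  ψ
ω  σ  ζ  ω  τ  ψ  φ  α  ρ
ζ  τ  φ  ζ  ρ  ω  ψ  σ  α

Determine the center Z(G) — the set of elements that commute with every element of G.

An element z is central iff its row equals its column in the table.
For σ: σ ∘ ψ = φ ≠ ω = ψ ∘ σ, so σ ∉ Z.
Checking each element this way leaves Z(G) = {α, τ}.

{α, τ}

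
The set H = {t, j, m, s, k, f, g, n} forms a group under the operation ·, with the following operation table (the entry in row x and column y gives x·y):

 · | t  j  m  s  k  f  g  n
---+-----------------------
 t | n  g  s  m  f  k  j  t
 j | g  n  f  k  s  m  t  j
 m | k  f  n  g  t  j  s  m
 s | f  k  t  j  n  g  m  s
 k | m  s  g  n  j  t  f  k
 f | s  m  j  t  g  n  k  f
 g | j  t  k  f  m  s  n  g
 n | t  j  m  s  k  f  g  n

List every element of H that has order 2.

Identity is n. Compute the order of each non-identity element by repeated multiplication:
  t: t → n  (order 2)
  j: j → n  (order 2)
  m: m → n  (order 2)
  s: s → j → k → n  (order 4)
  k: k → j → s → n  (order 4)
  f: f → n  (order 2)
  g: g → n  (order 2)
Elements of order 2: {f, g, j, m, t}.

{f, g, j, m, t}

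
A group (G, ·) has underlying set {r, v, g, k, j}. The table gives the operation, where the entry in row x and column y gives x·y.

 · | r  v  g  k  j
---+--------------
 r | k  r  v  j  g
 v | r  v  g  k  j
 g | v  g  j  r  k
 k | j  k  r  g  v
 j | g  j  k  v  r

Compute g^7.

j

g^1 = g
g^2 = g·g = j
g^3 = j·g = k
g^4 = k·g = r
g^5 = r·g = v
g^6 = v·g = g
g^7 = g·g = j
(Structurally, G here is isomorphic to the cyclic group Z_5.)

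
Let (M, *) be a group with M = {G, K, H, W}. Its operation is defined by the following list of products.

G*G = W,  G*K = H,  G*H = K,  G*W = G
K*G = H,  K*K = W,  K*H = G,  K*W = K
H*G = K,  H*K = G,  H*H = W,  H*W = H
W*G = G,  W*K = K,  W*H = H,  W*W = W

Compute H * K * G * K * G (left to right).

H * K = G
G * G = W
W * K = K
K * G = H

H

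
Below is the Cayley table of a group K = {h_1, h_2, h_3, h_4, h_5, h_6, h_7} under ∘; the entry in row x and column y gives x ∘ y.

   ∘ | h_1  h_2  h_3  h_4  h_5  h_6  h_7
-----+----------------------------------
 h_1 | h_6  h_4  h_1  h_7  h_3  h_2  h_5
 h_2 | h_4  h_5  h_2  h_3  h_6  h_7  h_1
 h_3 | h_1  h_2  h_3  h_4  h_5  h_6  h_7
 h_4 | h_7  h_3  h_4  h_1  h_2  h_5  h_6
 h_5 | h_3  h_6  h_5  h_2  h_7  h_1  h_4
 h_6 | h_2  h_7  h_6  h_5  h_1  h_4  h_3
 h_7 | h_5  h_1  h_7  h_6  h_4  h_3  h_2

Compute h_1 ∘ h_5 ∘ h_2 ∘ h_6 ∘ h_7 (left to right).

h_2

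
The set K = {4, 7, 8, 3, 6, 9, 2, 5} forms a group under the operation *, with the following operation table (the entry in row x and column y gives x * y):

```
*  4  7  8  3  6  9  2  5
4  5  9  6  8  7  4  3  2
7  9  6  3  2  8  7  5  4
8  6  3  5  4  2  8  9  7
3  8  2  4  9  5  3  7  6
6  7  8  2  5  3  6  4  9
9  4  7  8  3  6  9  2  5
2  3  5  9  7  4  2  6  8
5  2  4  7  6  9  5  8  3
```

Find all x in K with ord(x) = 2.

Identity is 9. Compute the order of each non-identity element by repeated multiplication:
  4: 4 → 5 → 2 → 3 → 8 → 6 → 7 → 9  (order 8)
  7: 7 → 6 → 8 → 3 → 2 → 5 → 4 → 9  (order 8)
  8: 8 → 5 → 7 → 3 → 4 → 6 → 2 → 9  (order 8)
  3: 3 → 9  (order 2)
  6: 6 → 3 → 5 → 9  (order 4)
  2: 2 → 6 → 4 → 3 → 7 → 5 → 8 → 9  (order 8)
  5: 5 → 3 → 6 → 9  (order 4)
Elements of order 2: {3}.

{3}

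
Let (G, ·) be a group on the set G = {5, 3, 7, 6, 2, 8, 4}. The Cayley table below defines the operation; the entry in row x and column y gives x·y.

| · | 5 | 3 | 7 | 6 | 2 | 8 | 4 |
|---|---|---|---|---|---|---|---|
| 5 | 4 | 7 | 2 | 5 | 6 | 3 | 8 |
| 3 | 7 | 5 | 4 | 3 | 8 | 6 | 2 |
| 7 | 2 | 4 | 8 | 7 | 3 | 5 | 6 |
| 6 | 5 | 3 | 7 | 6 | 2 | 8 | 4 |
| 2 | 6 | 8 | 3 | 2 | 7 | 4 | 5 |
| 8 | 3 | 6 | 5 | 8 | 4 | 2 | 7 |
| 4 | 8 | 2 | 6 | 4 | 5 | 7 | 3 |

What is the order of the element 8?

The identity element is 6 (its row matches the header).
8^1 = 8
8^2 = 8·8 = 2
8^3 = 2·8 = 4
8^4 = 4·8 = 7
8^5 = 7·8 = 5
8^6 = 5·8 = 3
8^7 = 3·8 = 6
The first power of 8 equal to the identity is 8^7, so ord(8) = 7.

7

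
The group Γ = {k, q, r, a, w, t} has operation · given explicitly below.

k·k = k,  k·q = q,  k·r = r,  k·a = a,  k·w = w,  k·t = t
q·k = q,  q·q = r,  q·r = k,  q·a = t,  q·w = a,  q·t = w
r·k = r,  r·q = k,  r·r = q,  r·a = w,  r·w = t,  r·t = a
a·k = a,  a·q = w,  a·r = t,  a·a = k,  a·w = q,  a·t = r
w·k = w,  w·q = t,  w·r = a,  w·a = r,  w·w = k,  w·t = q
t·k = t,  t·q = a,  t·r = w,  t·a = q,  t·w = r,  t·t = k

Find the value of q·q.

Read row q, column q: q·q = r.

r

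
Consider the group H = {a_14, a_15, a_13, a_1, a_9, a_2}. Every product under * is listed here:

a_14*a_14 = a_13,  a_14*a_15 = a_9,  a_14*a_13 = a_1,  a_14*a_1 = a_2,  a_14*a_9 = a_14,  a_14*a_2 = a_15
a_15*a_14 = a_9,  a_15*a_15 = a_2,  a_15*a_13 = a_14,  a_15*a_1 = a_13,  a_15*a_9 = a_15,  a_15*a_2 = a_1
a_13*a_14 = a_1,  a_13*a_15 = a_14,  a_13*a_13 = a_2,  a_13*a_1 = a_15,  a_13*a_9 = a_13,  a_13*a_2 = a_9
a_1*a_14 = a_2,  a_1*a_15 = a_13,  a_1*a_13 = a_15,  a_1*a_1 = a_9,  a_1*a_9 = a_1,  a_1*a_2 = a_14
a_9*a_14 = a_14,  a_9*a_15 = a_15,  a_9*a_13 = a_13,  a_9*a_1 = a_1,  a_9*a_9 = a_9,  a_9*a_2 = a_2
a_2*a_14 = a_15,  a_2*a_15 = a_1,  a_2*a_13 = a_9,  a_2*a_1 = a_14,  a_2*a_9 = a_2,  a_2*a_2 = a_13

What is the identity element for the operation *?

a_9

The identity e satisfies e * x = x for all x, so its row in the table reproduces the column headers.
Row a_9 reads: a_14, a_15, a_13, a_1, a_9, a_2 — exactly the header order. So a_9 is the identity.
(Structurally, H here is isomorphic to the cyclic group Z_6.)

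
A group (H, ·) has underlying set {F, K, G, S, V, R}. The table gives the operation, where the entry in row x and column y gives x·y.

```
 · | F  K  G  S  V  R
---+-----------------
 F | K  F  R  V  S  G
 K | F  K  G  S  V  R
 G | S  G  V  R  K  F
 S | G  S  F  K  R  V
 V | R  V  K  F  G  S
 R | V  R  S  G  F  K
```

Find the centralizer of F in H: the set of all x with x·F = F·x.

{F, K}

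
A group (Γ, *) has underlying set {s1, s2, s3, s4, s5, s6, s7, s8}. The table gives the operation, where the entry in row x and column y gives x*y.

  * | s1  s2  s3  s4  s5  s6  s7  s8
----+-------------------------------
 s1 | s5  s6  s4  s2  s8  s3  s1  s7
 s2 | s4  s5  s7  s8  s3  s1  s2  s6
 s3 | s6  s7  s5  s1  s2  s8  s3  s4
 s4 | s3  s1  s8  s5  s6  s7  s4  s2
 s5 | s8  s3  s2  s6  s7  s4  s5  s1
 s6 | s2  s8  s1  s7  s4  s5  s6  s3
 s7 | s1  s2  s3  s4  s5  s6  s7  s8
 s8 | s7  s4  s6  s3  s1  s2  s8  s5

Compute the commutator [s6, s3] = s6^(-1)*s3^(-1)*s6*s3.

s5

Identity is s7; from the table s6^(-1) = s4 and s3^(-1) = s2.
s4*s2 = s1
s1*s6 = s3
s3*s3 = s5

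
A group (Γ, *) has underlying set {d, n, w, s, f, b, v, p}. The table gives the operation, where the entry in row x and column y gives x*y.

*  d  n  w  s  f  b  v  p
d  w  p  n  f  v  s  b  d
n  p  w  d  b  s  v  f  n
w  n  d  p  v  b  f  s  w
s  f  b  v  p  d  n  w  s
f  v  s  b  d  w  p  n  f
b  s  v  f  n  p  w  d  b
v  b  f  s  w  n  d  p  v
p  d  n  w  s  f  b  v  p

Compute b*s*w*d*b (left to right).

b*s = n
n*w = d
d*d = w
w*b = f

f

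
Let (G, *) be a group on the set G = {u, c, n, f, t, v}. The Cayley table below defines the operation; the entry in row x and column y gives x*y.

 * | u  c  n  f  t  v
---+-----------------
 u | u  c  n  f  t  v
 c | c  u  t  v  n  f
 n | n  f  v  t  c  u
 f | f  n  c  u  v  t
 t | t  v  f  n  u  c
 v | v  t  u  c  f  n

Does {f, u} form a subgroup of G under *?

Yes

{f, u} contains the identity u.
Checking products: every product of two elements of {f, u} (read from the table) lies in {f, u}, so the set is closed.
In a finite group, a nonempty closed subset is a subgroup. So {f, u} ≤ G.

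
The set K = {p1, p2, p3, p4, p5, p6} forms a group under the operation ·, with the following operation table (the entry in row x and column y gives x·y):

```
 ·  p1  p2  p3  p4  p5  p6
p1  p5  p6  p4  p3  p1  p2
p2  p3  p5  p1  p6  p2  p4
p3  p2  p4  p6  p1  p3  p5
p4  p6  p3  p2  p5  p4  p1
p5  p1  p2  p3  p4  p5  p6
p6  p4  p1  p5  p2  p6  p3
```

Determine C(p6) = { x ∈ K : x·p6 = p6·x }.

Compare row p6 with column p6 entry by entry.
p3·p6 = p5 = p6·p3, so p3 commutes with p6.
p2·p6 = p4 but p6·p2 = p1, so p2 does not.
Collecting the elements that commute with p6: C(p6) = {p3, p5, p6}.

{p3, p5, p6}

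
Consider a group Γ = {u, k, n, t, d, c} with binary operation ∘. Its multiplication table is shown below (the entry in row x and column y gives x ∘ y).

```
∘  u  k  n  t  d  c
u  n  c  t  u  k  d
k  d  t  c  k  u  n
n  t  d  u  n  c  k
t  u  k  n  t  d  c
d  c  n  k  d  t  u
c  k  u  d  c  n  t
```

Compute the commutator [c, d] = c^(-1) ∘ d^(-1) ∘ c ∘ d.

Identity is t; from the table c^(-1) = c and d^(-1) = d.
c ∘ d = n
n ∘ c = k
k ∘ d = u

u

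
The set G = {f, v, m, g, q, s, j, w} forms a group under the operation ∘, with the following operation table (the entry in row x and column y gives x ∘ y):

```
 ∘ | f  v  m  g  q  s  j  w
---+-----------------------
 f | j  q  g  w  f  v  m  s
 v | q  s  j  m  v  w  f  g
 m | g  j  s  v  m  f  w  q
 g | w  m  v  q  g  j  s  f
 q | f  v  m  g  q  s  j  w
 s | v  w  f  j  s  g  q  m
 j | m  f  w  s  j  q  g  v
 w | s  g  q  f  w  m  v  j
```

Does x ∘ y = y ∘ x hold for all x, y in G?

Check whether the table is symmetric across its main diagonal.
Every entry (row x, col y) equals the entry (row y, col x), so G is abelian.

Yes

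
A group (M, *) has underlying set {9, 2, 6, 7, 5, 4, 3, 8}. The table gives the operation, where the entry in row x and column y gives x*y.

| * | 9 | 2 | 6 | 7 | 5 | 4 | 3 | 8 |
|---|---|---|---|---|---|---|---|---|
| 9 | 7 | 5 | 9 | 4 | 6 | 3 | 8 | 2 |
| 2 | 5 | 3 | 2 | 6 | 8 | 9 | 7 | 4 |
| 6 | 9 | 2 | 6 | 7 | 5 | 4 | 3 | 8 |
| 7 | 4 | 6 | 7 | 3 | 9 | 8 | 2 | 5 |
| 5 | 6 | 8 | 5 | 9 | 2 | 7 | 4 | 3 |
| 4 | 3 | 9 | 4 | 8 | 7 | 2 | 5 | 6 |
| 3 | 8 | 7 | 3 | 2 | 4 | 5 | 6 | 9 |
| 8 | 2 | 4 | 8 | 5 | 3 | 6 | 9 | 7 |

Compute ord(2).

4

The identity element is 6 (its row matches the header).
2^1 = 2
2^2 = 2*2 = 3
2^3 = 3*2 = 7
2^4 = 7*2 = 6
The first power of 2 equal to the identity is 2^4, so ord(2) = 4.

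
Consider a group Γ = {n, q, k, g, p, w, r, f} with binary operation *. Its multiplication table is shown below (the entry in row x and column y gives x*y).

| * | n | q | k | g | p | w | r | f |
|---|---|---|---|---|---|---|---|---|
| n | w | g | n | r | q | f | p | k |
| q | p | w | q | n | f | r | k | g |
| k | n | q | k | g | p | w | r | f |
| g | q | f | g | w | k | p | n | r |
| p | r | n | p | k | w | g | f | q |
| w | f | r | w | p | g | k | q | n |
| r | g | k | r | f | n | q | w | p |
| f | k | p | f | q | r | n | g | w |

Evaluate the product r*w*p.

f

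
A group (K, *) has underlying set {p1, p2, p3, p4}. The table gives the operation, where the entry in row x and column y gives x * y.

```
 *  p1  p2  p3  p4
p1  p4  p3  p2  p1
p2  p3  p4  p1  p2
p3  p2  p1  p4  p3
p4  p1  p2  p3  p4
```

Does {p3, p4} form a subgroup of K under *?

{p3, p4} contains the identity p4.
Checking products: every product of two elements of {p3, p4} (read from the table) lies in {p3, p4}, so the set is closed.
In a finite group, a nonempty closed subset is a subgroup. So {p3, p4} ≤ K.

Yes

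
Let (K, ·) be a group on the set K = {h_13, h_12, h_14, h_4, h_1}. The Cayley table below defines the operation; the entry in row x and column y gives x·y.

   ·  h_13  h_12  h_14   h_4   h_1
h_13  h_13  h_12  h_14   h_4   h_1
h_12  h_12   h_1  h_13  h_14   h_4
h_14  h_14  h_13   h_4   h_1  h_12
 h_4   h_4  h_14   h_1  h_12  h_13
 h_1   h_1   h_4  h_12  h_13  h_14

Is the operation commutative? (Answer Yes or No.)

Check whether the table is symmetric across its main diagonal.
Every entry (row x, col y) equals the entry (row y, col x), so K is abelian.

Yes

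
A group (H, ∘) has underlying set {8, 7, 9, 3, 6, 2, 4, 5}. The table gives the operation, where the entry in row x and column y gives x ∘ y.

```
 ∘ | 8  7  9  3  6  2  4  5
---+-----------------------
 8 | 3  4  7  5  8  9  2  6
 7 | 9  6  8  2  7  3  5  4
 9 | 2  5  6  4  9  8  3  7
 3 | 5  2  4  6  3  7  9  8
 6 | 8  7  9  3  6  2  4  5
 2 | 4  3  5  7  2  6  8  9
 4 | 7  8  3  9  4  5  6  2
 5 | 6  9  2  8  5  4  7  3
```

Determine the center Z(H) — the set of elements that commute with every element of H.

An element z is central iff its row equals its column in the table.
For 4: 4 ∘ 5 = 2 ≠ 7 = 5 ∘ 4, so 4 ∉ Z.
Checking each element this way leaves Z(H) = {3, 6}.

{3, 6}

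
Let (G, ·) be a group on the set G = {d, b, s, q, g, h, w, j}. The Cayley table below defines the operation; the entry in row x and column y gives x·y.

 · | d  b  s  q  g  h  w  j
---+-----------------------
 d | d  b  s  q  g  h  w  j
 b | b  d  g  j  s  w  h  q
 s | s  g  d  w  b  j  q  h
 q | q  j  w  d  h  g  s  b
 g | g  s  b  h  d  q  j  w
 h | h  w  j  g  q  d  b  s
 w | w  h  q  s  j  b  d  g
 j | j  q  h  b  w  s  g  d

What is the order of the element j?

2

The identity element is d (its row matches the header).
j^1 = j
j^2 = j·j = d
The first power of j equal to the identity is j^2, so ord(j) = 2.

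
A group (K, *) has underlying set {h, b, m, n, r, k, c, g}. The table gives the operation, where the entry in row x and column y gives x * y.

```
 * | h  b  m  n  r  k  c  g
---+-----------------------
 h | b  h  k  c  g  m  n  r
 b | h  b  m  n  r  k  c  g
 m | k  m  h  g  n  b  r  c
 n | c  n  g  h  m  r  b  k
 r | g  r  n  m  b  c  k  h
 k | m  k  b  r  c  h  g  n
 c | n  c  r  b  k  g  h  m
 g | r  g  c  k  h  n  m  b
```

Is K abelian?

Yes

Check whether the table is symmetric across its main diagonal.
Every entry (row x, col y) equals the entry (row y, col x), so K is abelian.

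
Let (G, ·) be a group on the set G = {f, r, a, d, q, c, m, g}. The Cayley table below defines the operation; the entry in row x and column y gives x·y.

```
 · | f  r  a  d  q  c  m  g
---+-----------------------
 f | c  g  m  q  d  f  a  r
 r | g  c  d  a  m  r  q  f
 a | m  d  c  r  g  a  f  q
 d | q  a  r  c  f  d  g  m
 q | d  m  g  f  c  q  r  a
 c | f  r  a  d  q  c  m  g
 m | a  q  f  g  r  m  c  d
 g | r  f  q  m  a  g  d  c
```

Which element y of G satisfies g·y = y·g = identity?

g

First locate the identity: row c matches the header, so c is the identity.
Scan row g for c: g·g = c. Hence g^(-1) = g.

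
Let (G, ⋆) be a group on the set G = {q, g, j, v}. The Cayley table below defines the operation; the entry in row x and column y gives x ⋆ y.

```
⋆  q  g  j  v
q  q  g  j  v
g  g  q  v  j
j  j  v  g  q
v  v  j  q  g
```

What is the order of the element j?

4

The identity element is q (its row matches the header).
j^1 = j
j^2 = j ⋆ j = g
j^3 = g ⋆ j = v
j^4 = v ⋆ j = q
The first power of j equal to the identity is j^4, so ord(j) = 4.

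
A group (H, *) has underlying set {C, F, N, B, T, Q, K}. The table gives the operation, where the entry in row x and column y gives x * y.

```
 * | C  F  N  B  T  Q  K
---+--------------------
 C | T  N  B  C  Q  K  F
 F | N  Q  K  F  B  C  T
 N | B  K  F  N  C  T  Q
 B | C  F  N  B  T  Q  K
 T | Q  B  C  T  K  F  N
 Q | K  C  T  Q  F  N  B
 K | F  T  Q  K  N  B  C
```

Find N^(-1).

First locate the identity: row B matches the header, so B is the identity.
Scan row N for B: N * C = B. Hence N^(-1) = C.

C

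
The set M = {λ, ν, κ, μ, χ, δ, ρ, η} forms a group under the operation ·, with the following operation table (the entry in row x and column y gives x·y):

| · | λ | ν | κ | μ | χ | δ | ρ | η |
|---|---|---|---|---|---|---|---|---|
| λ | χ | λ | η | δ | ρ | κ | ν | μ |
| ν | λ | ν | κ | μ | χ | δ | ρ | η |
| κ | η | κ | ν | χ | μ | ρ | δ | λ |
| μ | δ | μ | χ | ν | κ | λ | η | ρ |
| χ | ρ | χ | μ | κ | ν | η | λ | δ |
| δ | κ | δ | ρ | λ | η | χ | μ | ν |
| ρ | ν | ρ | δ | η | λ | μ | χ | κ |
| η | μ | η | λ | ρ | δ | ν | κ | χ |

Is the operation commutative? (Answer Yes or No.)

Check whether the table is symmetric across its main diagonal.
Every entry (row x, col y) equals the entry (row y, col x), so M is abelian.
(In fact M ≅ Z_2 x Z_4.)

Yes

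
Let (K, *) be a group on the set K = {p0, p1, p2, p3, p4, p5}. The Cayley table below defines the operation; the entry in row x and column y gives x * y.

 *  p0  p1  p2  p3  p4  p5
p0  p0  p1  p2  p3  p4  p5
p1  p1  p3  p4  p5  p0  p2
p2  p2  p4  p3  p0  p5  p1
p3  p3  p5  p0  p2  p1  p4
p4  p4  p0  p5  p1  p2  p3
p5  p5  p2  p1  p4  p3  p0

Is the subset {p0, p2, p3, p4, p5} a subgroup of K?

p4 * p3 = p1, which is not in {p0, p2, p3, p4, p5}.
The subset is not closed under *, so it is not a subgroup.

No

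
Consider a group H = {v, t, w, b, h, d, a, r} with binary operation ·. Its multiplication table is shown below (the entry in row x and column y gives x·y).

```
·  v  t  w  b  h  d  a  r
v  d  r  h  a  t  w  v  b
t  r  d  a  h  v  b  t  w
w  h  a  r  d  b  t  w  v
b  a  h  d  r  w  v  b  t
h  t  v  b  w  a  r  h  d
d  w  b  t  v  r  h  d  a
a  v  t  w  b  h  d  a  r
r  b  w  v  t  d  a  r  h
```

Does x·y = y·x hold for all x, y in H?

Yes

Check whether the table is symmetric across its main diagonal.
Every entry (row x, col y) equals the entry (row y, col x), so H is abelian.
(In fact H ≅ the cyclic group Z_8.)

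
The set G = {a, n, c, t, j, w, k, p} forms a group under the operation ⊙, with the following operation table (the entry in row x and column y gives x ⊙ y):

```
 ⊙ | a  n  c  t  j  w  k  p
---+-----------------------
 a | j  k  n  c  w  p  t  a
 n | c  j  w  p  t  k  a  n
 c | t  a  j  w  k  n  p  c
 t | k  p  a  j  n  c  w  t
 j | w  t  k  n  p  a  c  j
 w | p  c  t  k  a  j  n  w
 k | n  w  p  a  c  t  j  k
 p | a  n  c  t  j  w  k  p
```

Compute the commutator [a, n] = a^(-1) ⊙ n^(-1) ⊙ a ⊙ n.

Identity is p; from the table a^(-1) = w and n^(-1) = t.
w ⊙ t = k
k ⊙ a = n
n ⊙ n = j

j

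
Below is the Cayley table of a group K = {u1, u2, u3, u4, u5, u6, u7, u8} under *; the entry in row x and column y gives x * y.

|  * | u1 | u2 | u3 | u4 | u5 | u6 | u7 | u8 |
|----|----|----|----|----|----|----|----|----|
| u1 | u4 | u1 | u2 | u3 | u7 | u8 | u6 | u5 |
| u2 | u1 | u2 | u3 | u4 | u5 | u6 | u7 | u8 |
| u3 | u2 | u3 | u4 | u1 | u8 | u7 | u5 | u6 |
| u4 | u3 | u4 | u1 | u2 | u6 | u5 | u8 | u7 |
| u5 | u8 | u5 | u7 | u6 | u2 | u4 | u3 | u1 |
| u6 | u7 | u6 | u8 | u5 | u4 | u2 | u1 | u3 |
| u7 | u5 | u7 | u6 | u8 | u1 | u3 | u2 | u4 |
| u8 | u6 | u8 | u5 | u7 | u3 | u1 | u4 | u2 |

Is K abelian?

No

u3 * u7 = u5 but u7 * u3 = u6.
Since u3 and u7 do not commute, K is not abelian.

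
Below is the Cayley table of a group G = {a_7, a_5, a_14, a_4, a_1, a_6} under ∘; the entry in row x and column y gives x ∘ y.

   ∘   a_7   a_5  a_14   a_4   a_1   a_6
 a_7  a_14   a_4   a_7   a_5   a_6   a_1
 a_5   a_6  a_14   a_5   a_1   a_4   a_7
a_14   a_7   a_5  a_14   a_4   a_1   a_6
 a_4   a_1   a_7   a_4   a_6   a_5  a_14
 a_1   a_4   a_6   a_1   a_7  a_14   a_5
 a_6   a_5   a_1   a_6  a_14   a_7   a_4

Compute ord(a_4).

The identity element is a_14 (its row matches the header).
a_4^1 = a_4
a_4^2 = a_4 ∘ a_4 = a_6
a_4^3 = a_6 ∘ a_4 = a_14
The first power of a_4 equal to the identity is a_4^3, so ord(a_4) = 3.

3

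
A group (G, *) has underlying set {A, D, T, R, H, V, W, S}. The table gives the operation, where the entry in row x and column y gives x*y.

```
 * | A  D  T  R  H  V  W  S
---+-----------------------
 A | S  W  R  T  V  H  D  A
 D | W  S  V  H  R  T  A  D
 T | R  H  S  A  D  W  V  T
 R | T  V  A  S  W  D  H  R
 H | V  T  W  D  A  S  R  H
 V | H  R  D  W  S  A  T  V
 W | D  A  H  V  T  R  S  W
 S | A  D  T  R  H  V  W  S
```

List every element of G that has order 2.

{A, D, R, T, W}

Identity is S. Compute the order of each non-identity element by repeated multiplication:
  A: A → S  (order 2)
  D: D → S  (order 2)
  T: T → S  (order 2)
  R: R → S  (order 2)
  H: H → A → V → S  (order 4)
  V: V → A → H → S  (order 4)
  W: W → S  (order 2)
Elements of order 2: {A, D, R, T, W}.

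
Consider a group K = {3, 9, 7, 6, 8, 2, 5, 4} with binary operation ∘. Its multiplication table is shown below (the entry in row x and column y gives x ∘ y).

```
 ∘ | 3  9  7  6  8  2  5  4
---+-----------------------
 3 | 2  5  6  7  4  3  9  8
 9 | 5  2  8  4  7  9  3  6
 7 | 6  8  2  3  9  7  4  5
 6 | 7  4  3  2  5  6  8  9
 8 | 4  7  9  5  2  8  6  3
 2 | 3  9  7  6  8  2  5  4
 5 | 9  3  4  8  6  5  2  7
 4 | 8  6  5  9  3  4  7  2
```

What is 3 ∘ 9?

Read row 3, column 9: 3 ∘ 9 = 5.

5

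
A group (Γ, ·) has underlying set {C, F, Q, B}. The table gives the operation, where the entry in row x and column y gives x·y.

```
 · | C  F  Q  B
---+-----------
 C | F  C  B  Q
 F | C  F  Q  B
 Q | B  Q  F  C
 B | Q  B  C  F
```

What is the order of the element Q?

2

The identity element is F (its row matches the header).
Q^1 = Q
Q^2 = Q·Q = F
The first power of Q equal to the identity is Q^2, so ord(Q) = 2.
(Structurally, Γ here is isomorphic to the Klein four-group V_4.)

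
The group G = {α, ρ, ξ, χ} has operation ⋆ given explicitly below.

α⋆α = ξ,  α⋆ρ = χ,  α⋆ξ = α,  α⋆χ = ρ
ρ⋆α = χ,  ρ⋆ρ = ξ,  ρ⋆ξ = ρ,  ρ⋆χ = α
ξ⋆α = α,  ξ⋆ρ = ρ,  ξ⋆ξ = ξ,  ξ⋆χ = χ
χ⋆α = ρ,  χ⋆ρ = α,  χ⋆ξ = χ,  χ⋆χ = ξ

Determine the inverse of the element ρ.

ρ

First locate the identity: row ξ matches the header, so ξ is the identity.
Scan row ρ for ξ: ρ ⋆ ρ = ξ. Hence ρ^(-1) = ρ.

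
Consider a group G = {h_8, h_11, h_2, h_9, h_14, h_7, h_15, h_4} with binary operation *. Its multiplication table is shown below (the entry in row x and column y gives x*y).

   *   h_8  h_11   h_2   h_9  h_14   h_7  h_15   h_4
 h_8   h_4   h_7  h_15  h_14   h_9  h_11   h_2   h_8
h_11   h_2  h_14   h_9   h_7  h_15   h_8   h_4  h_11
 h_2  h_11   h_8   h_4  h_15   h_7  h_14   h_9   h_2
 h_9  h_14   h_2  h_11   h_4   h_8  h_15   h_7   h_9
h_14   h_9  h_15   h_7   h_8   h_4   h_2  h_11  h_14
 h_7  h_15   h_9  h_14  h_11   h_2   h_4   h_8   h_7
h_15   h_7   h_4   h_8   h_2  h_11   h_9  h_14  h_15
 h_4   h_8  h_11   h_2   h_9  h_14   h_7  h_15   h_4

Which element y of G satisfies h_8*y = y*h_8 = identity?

h_8

First locate the identity: row h_4 matches the header, so h_4 is the identity.
Scan row h_8 for h_4: h_8*h_8 = h_4. Hence h_8^(-1) = h_8.
(Structurally, G here is isomorphic to the dihedral group D_4.)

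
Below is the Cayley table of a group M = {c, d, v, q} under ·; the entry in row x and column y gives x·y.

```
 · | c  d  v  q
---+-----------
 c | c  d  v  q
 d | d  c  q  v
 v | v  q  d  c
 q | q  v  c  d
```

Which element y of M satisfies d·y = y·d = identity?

First locate the identity: row c matches the header, so c is the identity.
Scan row d for c: d·d = c. Hence d^(-1) = d.

d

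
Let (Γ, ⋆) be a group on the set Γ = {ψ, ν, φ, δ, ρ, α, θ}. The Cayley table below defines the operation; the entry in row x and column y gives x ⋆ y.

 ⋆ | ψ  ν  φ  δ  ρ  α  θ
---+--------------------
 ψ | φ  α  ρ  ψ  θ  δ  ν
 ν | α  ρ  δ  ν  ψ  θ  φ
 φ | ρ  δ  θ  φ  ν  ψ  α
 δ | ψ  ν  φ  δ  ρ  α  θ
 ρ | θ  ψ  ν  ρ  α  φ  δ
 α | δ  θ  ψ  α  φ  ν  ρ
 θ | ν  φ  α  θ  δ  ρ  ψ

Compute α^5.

φ

α^1 = α
α^2 = α ⋆ α = ν
α^3 = ν ⋆ α = θ
α^4 = θ ⋆ α = ρ
α^5 = ρ ⋆ α = φ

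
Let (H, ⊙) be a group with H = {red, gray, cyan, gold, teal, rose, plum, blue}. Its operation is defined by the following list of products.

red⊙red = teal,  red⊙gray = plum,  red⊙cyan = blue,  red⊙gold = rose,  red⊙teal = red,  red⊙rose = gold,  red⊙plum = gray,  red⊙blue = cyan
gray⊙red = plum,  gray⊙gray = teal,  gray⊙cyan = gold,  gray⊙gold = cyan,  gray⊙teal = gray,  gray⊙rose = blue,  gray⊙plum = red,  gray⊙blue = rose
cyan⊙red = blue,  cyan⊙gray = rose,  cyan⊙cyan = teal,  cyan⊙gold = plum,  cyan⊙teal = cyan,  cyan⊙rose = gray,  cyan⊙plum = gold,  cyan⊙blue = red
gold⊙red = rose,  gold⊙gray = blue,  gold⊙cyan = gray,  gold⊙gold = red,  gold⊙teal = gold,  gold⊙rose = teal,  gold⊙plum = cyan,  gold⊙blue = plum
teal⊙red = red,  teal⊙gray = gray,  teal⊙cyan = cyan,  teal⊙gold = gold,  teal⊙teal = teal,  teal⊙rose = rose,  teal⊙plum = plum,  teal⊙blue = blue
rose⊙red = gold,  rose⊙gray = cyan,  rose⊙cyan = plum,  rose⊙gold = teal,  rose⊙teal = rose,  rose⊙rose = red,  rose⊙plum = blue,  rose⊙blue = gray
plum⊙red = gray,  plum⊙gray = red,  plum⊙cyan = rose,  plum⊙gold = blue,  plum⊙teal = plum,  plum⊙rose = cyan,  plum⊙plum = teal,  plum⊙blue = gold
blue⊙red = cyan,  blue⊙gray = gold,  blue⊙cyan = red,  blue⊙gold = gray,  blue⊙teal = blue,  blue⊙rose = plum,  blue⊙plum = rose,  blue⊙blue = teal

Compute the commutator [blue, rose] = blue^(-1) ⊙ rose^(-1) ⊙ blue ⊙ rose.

Identity is teal; from the table blue^(-1) = blue and rose^(-1) = gold.
blue ⊙ gold = gray
gray ⊙ blue = rose
rose ⊙ rose = red

red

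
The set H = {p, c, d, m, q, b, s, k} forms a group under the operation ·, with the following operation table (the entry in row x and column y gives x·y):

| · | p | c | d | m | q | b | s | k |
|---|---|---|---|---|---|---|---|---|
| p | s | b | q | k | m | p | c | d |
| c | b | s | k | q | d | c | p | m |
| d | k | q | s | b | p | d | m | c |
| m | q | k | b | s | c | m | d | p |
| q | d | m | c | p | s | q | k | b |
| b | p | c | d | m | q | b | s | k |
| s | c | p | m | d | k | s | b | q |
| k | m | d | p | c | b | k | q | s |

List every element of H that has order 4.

Identity is b. Compute the order of each non-identity element by repeated multiplication:
  p: p → s → c → b  (order 4)
  c: c → s → p → b  (order 4)
  d: d → s → m → b  (order 4)
  m: m → s → d → b  (order 4)
  q: q → s → k → b  (order 4)
  s: s → b  (order 2)
  k: k → s → q → b  (order 4)
Elements of order 4: {c, d, k, m, p, q}.

{c, d, k, m, p, q}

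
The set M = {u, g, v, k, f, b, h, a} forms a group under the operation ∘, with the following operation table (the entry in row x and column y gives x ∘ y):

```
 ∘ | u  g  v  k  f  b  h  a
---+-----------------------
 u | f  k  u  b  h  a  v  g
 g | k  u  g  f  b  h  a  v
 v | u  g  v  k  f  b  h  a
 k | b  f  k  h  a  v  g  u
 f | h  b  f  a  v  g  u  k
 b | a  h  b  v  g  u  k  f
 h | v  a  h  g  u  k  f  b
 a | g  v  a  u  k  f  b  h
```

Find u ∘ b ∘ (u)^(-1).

b

The identity is v. In row u, the entry v sits in column h, so u^(-1) = h.
u ∘ b = a
a ∘ h = b
(Structurally, M here is isomorphic to the cyclic group Z_8.)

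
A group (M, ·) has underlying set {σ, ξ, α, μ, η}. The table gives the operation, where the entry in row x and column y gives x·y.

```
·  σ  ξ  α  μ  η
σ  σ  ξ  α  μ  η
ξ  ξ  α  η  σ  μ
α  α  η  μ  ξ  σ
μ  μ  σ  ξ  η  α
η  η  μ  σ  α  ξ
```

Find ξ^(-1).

μ

First locate the identity: row σ matches the header, so σ is the identity.
Scan row ξ for σ: ξ·μ = σ. Hence ξ^(-1) = μ.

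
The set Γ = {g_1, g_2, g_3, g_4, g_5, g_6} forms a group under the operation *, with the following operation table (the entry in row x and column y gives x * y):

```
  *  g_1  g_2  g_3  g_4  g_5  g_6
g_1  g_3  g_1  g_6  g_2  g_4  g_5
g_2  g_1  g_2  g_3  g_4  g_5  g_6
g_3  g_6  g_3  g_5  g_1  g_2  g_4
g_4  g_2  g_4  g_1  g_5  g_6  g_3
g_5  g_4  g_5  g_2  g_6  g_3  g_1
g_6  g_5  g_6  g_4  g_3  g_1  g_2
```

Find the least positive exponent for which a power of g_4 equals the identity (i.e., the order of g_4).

The identity element is g_2 (its row matches the header).
g_4^1 = g_4
g_4^2 = g_4 * g_4 = g_5
g_4^3 = g_5 * g_4 = g_6
g_4^4 = g_6 * g_4 = g_3
g_4^5 = g_3 * g_4 = g_1
g_4^6 = g_1 * g_4 = g_2
The first power of g_4 equal to the identity is g_4^6, so ord(g_4) = 6.

6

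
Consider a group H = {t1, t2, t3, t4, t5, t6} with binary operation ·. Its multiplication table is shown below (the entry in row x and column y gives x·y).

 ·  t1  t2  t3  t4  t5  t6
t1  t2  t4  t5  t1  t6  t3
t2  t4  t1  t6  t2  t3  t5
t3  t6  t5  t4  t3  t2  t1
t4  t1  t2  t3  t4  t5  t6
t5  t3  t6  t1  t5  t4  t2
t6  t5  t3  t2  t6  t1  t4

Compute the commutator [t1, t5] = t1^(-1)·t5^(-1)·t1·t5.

Identity is t4; from the table t1^(-1) = t2 and t5^(-1) = t5.
t2·t5 = t3
t3·t1 = t6
t6·t5 = t1

t1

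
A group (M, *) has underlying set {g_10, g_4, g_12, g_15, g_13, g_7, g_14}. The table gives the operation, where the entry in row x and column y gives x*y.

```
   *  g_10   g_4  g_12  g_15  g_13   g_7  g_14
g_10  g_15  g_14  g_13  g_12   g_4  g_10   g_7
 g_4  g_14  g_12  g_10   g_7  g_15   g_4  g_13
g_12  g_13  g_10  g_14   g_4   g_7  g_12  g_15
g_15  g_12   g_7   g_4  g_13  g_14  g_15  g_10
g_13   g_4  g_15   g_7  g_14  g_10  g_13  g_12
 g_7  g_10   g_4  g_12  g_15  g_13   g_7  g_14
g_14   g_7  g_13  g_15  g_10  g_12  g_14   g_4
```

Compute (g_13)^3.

g_13^1 = g_13
g_13^2 = g_13*g_13 = g_10
g_13^3 = g_10*g_13 = g_4

g_4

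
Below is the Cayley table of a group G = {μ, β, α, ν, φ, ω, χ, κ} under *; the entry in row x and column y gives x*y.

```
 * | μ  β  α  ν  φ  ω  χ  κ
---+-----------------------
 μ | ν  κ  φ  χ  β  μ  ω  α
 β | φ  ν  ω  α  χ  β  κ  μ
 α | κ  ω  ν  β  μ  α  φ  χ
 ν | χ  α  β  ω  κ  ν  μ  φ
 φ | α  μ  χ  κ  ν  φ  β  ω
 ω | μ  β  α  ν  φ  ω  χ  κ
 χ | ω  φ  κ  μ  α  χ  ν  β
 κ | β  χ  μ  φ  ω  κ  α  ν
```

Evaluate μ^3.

χ

μ^1 = μ
μ^2 = μ*μ = ν
μ^3 = ν*μ = χ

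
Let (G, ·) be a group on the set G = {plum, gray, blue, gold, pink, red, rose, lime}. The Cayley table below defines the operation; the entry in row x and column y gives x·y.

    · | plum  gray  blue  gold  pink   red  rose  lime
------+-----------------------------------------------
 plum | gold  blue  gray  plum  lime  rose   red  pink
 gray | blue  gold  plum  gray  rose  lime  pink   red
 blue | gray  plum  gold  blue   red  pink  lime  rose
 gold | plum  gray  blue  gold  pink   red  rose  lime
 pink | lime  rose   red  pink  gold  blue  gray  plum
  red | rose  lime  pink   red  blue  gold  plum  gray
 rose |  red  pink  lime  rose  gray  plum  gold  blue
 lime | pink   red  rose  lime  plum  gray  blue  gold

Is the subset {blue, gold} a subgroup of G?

Yes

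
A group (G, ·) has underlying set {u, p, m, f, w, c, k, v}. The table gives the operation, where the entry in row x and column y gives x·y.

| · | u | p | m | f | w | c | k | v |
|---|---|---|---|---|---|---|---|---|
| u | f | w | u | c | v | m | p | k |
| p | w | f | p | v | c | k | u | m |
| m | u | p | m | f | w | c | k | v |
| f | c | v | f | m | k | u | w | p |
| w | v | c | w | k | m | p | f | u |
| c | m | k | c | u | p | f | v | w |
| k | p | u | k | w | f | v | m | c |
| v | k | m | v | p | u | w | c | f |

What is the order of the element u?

The identity element is m (its row matches the header).
u^1 = u
u^2 = u·u = f
u^3 = f·u = c
u^4 = c·u = m
The first power of u equal to the identity is u^4, so ord(u) = 4.

4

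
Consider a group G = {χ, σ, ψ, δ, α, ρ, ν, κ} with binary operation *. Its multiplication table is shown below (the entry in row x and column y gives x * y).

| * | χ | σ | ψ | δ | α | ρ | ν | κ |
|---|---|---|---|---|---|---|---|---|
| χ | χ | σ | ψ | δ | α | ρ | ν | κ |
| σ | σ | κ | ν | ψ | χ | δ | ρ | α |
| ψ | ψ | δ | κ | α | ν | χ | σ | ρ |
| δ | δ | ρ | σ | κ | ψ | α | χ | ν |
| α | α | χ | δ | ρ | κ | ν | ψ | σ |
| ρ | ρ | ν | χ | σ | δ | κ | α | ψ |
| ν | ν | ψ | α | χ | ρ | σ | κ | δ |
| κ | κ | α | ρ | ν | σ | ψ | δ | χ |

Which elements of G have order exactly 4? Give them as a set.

Identity is χ. Compute the order of each non-identity element by repeated multiplication:
  σ: σ → κ → α → χ  (order 4)
  ψ: ψ → κ → ρ → χ  (order 4)
  δ: δ → κ → ν → χ  (order 4)
  α: α → κ → σ → χ  (order 4)
  ρ: ρ → κ → ψ → χ  (order 4)
  ν: ν → κ → δ → χ  (order 4)
  κ: κ → χ  (order 2)
Elements of order 4: {α, δ, ν, ρ, σ, ψ}.

{α, δ, ν, ρ, σ, ψ}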